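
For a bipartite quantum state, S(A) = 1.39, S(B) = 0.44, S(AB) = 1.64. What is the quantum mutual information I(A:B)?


I(A:B) = S(A) + S(B) - S(AB)
= 1.39 + 0.44 - 1.64
= 0.1900

0.1900


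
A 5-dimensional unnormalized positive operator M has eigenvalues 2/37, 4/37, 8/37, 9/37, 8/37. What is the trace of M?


tr(M) = sum of eigenvalues
= 2/37 + 4/37 + 8/37 + 9/37 + 8/37
= 31/37
= 0.8378

0.8378


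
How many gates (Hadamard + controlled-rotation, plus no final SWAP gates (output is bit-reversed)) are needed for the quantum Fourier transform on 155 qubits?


Hadamard gates: 155
Controlled rotations: n*(n-1)/2 = 155*154/2 = 11935
SWAP gates: 0 (omitted)
Total = 155 + 11935
= 12090

12090


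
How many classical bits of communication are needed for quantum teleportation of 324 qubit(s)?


Quantum teleportation requires 2 classical bits per qubit teleported.
324 qubit(s) -> 2 * 324 = 648 classical bits

648


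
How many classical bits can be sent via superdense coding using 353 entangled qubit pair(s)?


Superdense coding allows 2 classical bits per shared entangled pair.
353 pair(s) -> 2 * 353 = 706 classical bits

706


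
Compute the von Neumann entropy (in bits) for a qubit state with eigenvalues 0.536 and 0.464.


S = -p*log2(p) - (1-p)*log2(1-p)
p = 0.5360, 1-p = 0.4640
= -0.5360 * log2(0.5360) - 0.4640 * log2(0.4640)
= -(-0.4822) - (-0.5140)
= 0.9963

0.9963


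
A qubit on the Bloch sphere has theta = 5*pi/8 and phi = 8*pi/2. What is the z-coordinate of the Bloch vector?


theta = 1.9635, phi = 12.5664
r_z = cos(theta) = -0.3827

-0.3827


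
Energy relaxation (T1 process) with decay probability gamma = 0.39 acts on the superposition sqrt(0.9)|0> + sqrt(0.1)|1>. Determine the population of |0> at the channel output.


For amplitude damping with parameter gamma on state sqrt(a)|0> + sqrt(b)|1>:
alpha^2 = 0.9, beta^2 = 0.1
P(|0>) = alpha^2 + gamma * beta^2
= 0.9 + 0.39 * 0.1
= 0.9 + 0.0390
= 0.9390

0.9390


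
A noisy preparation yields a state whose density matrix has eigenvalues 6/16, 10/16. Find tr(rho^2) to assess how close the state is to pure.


tr(rho^2) = sum of eigenvalues squared
= (6/16)^2 + (10/16)^2
= (36 + 100) / 256
= 136/256
= 0.5312

0.5312


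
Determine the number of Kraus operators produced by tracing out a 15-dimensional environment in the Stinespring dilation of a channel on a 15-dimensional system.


Tracing out the environment in an orthonormal basis {|i>_E} gives Kraus operators K_i = <i|_E U |0>_E.
Number of Kraus operators = dim(H_env) = d_env
= 15

15


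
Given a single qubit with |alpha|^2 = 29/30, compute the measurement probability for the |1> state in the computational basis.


|alpha|^2 = 29/30 = 0.9667
|beta|^2 = 1 - 29/30 = 1/30 = 0.0333
P(|1>) = |beta|^2 = 0.0333

0.0333


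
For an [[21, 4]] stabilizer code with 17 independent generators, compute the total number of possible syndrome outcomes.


Each stabilizer generator gives a binary (+1 or -1) measurement outcome.
With 17 independent generators:
Total syndromes = 2^17
= 131072

131072


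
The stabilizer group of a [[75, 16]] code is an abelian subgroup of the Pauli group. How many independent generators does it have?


For an [[n,k]] stabilizer code:
Number of stabilizer generators = n - k
= 75 - 16
= 59

59


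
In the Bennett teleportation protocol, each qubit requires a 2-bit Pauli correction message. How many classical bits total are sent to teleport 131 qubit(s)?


Quantum teleportation requires 2 classical bits per qubit teleported.
131 qubit(s) -> 2 * 131 = 262 classical bits

262


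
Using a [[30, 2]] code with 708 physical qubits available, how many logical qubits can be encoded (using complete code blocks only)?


Each code block uses 30 physical qubits for 2 logical qubit(s).
Number of complete blocks = floor(708 / 30) = 23
Logical qubits = 23 * 2
= 46

46


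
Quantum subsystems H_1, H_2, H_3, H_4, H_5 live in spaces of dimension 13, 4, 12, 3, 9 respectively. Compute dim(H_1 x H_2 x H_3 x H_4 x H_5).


dim(H_1 x H_2 x H_3 x H_4 x H_5) = 13 * 4 * 12 * 3 * 9
= 52 * 12 * 3 * 9
= 624 * 3 * 9
= 1872 * 9
= 16848

16848


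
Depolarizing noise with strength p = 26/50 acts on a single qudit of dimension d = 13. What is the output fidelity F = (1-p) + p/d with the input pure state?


F = (1-p) + p/d
= (1 - 0.5200) + 0.5200/13
= 0.4800 + 0.0400
= 0.5200

0.5200


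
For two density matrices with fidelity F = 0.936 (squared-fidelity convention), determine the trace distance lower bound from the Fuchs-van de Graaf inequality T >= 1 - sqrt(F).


Fuchs-van de Graaf (squared-fidelity convention): 1 - sqrt(F) <= T <= sqrt(1 - F).
Lower bound: T >= 1 - sqrt(F)
sqrt(F) = sqrt(0.936) = 0.9675
T >= 1 - 0.9675
T >= 0.0325

0.0325


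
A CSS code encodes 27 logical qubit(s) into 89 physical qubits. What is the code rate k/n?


Code rate R = k/n
= 27/89
= 0.3034

0.3034


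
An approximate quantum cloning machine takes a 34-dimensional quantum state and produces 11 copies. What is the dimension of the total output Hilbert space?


Output space = H^(tensor 11) where dim(H) = 34
dim = 34^11
= 1156 (after 2 factors)
= 39304 (after 3 factors)
= 1336336 (after 4 factors)
= 45435424 (after 5 factors)
= 1544804416 (after 6 factors)
= 52523350144 (after 7 factors)
= 1785793904896 (after 8 factors)
= 60716992766464 (after 9 factors)
= 2064377754059776 (after 10 factors)
= 70188843638032384 (after 11 factors)
= 70188843638032384

70188843638032384


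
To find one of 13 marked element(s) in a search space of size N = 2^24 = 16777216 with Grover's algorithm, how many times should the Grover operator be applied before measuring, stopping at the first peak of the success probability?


After j Grover iterations the success probability is P(j) = sin^2((2j+1)*theta), where sin(theta) = sqrt(k/N).
N = 2^24 = 16777216, k = 13
sin(theta) = sqrt(k/N) = 0.0008802615419
theta = arcsin(sqrt(k/N)) = 0.0008802616555 rad
P(j) reaches its first maximum when (2j+1)*theta is as close as possible to pi/2, i.e. j = round(pi/(4*theta) - 1/2).
pi/(4*theta) - 1/2 = 891.7326
(For comparison, the common estimate pi/4 * sqrt(N/k) = 892.2327; the exact maximiser is used here.)
Optimal iterations = 892

892


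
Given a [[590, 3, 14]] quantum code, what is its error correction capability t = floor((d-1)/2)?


Code parameters: [[590, 3, 14]], distance d = 14.
Number of correctable errors = floor((d-1)/2)
= floor((14 - 1)/2)
= floor(13/2)
= 6

6


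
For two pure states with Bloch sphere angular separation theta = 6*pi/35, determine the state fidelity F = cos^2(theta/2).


For states separated by angle theta on Bloch sphere:
F = cos^2(theta/2)
theta = 6*pi/35 = 0.5386
theta/2 = 0.2693
cos(theta/2) = 0.9640
F = 0.9292

0.9292


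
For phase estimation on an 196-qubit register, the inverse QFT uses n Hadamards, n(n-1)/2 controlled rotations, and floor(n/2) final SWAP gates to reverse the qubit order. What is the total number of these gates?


Hadamard gates: 196
Controlled rotations: n*(n-1)/2 = 196*195/2 = 19110
SWAP gates: floor(n/2) = floor(196/2) = 98
Total = 196 + 19110 + 98
= 19404

19404


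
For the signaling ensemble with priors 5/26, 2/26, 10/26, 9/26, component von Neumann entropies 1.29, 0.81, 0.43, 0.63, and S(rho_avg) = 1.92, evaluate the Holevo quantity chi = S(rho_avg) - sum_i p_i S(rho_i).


chi = S(rho) - sum_i p_i * S(rho_i)
Weighted entropy = 5/26 * 1.29 + 2/26 * 0.81 + 10/26 * 0.43 + 9/26 * 0.63
= 0.6938
chi = 1.92 - 0.6938
= 1.2262

1.2262


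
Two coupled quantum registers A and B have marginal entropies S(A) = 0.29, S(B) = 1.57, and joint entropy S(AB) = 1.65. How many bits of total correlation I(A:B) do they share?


I(A:B) = S(A) + S(B) - S(AB)
= 0.29 + 1.57 - 1.65
= 0.2100

0.2100


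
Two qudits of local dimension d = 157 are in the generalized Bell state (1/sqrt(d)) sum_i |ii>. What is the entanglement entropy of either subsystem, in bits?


For a maximally entangled state in d x d:
S = log2(d) = log2(157)
= 7.2946

7.2946


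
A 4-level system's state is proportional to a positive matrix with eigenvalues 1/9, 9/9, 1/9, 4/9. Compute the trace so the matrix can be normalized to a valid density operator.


tr(M) = sum of eigenvalues
= 1/9 + 9/9 + 1/9 + 4/9
= 15/9
= 1.6667

1.6667


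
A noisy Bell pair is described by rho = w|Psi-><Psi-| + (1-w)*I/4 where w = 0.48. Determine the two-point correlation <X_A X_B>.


|Psi-> = (|01> - |10>)/sqrt(2)
For the pure Bell state, <X_A X_B> = -1 (Bell-state Pauli correlator).
The maximally-mixed part I/4 has tr(I/4 * P tensor P) = 0 for any traceless Pauli P.
So <X_A X_B>_rho = w * (-1) + (1 - w) * 0
= 0.48 * (-1)
= -0.4800

-0.4800


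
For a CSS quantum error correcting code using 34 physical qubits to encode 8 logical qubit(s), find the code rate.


Code rate R = k/n
= 8/34
= 0.2353

0.2353


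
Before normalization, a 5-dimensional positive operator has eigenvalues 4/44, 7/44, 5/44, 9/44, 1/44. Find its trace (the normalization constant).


tr(M) = sum of eigenvalues
= 4/44 + 7/44 + 5/44 + 9/44 + 1/44
= 26/44
= 0.5909

0.5909


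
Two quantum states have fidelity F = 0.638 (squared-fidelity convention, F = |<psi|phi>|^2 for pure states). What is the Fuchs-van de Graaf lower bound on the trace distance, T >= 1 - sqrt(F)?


Fuchs-van de Graaf (squared-fidelity convention): 1 - sqrt(F) <= T <= sqrt(1 - F).
Lower bound: T >= 1 - sqrt(F)
sqrt(F) = sqrt(0.638) = 0.7987
T >= 1 - 0.7987
T >= 0.2013

0.2013


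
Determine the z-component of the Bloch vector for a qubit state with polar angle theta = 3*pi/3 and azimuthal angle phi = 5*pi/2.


theta = 3.1416, phi = 7.8540
r_z = cos(theta) = -1.0000

-1.0000


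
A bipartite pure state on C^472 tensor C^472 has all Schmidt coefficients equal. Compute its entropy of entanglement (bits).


For a maximally entangled state in d x d:
S = log2(d) = log2(472)
= 8.8826

8.8826


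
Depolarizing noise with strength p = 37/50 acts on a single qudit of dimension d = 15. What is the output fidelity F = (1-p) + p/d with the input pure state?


F = (1-p) + p/d
= (1 - 0.7400) + 0.7400/15
= 0.2600 + 0.0493
= 0.3093

0.3093


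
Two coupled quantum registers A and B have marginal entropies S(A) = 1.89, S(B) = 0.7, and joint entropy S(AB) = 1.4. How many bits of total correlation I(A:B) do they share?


I(A:B) = S(A) + S(B) - S(AB)
= 1.89 + 0.7 - 1.4
= 1.1900

1.1900


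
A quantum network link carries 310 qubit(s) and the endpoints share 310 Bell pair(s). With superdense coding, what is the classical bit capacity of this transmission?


Superdense coding allows 2 classical bits per shared entangled pair.
310 pair(s) -> 2 * 310 = 620 classical bits

620


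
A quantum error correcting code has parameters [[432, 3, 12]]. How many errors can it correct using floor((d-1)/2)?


Code parameters: [[432, 3, 12]], distance d = 12.
Number of correctable errors = floor((d-1)/2)
= floor((12 - 1)/2)
= floor(11/2)
= 5

5


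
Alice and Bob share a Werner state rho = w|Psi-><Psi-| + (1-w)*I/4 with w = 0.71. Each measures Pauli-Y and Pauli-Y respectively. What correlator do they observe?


|Psi-> = (|01> - |10>)/sqrt(2)
For the pure Bell state, <Y_A Y_B> = -1 (Bell-state Pauli correlator).
The maximally-mixed part I/4 has tr(I/4 * P tensor P) = 0 for any traceless Pauli P.
So <Y_A Y_B>_rho = w * (-1) + (1 - w) * 0
= 0.71 * (-1)
= -0.7100

-0.7100


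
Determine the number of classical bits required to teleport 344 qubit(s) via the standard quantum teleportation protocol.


Quantum teleportation requires 2 classical bits per qubit teleported.
344 qubit(s) -> 2 * 344 = 688 classical bits

688


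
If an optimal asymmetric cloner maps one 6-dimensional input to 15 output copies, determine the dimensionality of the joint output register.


Output space = H^(tensor 15) where dim(H) = 6
dim = 6^15
= 36 (after 2 factors)
= 216 (after 3 factors)
= 1296 (after 4 factors)
= 7776 (after 5 factors)
= 46656 (after 6 factors)
= 279936 (after 7 factors)
= 1679616 (after 8 factors)
= 10077696 (after 9 factors)
= 60466176 (after 10 factors)
= 362797056 (after 11 factors)
= 2176782336 (after 12 factors)
= 13060694016 (after 13 factors)
= 78364164096 (after 14 factors)
= 470184984576 (after 15 factors)
= 470184984576

470184984576


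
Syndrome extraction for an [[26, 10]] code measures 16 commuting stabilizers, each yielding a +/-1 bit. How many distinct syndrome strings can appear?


Each stabilizer generator gives a binary (+1 or -1) measurement outcome.
With 16 independent generators:
Total syndromes = 2^16
= 65536

65536


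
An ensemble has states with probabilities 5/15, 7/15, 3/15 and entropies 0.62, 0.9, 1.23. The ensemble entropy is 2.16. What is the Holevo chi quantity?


chi = S(rho) - sum_i p_i * S(rho_i)
Weighted entropy = 5/15 * 0.62 + 7/15 * 0.9 + 3/15 * 1.23
= 0.8727
chi = 2.16 - 0.8727
= 1.2873

1.2873


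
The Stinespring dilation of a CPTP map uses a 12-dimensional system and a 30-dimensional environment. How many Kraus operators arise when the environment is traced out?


Tracing out the environment in an orthonormal basis {|i>_E} gives Kraus operators K_i = <i|_E U |0>_E.
Number of Kraus operators = dim(H_env) = d_env
= 30

30


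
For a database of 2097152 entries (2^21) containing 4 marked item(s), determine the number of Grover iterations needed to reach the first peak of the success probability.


After j Grover iterations the success probability is P(j) = sin^2((2j+1)*theta), where sin(theta) = sqrt(k/N).
N = 2^21 = 2097152, k = 4
sin(theta) = sqrt(k/N) = 0.001381067932
theta = arcsin(sqrt(k/N)) = 0.001381068371 rad
P(j) reaches its first maximum when (2j+1)*theta is as close as possible to pi/2, i.e. j = round(pi/(4*theta) - 1/2).
pi/(4*theta) - 1/2 = 568.1888
(For comparison, the common estimate pi/4 * sqrt(N/k) = 568.6890; the exact maximiser is used here.)
Optimal iterations = 568

568


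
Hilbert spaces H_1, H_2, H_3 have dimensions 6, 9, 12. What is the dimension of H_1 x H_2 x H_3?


dim(H_1 x H_2 x H_3) = 6 * 9 * 12
= 54 * 12
= 648

648


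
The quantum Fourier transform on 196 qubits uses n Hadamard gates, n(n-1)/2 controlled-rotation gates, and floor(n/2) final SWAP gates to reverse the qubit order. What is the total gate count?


Hadamard gates: 196
Controlled rotations: n*(n-1)/2 = 196*195/2 = 19110
SWAP gates: floor(n/2) = floor(196/2) = 98
Total = 196 + 19110 + 98
= 19404

19404


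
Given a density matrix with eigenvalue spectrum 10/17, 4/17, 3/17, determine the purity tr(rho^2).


tr(rho^2) = sum of eigenvalues squared
= (10/17)^2 + (4/17)^2 + (3/17)^2
= (100 + 16 + 9) / 289
= 125/289
= 0.4325

0.4325


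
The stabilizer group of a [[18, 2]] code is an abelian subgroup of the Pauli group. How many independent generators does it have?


For an [[n,k]] stabilizer code:
Number of stabilizer generators = n - k
= 18 - 2
= 16

16


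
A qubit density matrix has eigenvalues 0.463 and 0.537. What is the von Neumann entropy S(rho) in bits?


S = -p*log2(p) - (1-p)*log2(1-p)
p = 0.4630, 1-p = 0.5370
= -0.4630 * log2(0.4630) - 0.5370 * log2(0.5370)
= -(-0.5144) - (-0.4817)
= 0.9960

0.9960


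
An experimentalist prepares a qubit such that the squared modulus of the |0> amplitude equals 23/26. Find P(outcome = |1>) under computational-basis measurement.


|alpha|^2 = 23/26 = 0.8846
|beta|^2 = 1 - 23/26 = 3/26 = 0.1154
P(|1>) = |beta|^2 = 0.1154

0.1154


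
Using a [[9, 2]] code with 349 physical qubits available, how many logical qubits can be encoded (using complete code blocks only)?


Each code block uses 9 physical qubits for 2 logical qubit(s).
Number of complete blocks = floor(349 / 9) = 38
Logical qubits = 38 * 2
= 76

76


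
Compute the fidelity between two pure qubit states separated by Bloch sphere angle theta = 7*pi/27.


For states separated by angle theta on Bloch sphere:
F = cos^2(theta/2)
theta = 7*pi/27 = 0.8145
theta/2 = 0.4072
cos(theta/2) = 0.9182
F = 0.8431

0.8431


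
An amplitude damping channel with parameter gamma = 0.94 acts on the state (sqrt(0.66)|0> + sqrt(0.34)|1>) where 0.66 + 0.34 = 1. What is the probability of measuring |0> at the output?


For amplitude damping with parameter gamma on state sqrt(a)|0> + sqrt(b)|1>:
alpha^2 = 0.66, beta^2 = 0.34
P(|0>) = alpha^2 + gamma * beta^2
= 0.66 + 0.94 * 0.34
= 0.66 + 0.3196
= 0.9796

0.9796


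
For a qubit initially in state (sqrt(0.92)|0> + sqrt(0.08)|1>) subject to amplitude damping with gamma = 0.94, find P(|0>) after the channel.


For amplitude damping with parameter gamma on state sqrt(a)|0> + sqrt(b)|1>:
alpha^2 = 0.92, beta^2 = 0.08
P(|0>) = alpha^2 + gamma * beta^2
= 0.92 + 0.94 * 0.08
= 0.92 + 0.0752
= 0.9952

0.9952


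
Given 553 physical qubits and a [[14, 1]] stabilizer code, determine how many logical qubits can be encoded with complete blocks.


Each code block uses 14 physical qubits for 1 logical qubit(s).
Number of complete blocks = floor(553 / 14) = 39
Logical qubits = 39 * 1
= 39

39


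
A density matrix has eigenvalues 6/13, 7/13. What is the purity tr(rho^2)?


tr(rho^2) = sum of eigenvalues squared
= (6/13)^2 + (7/13)^2
= (36 + 49) / 169
= 85/169
= 0.5030

0.5030


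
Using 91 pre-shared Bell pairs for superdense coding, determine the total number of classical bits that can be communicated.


Superdense coding allows 2 classical bits per shared entangled pair.
91 pair(s) -> 2 * 91 = 182 classical bits

182


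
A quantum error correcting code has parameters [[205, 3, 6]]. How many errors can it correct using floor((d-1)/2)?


Code parameters: [[205, 3, 6]], distance d = 6.
Number of correctable errors = floor((d-1)/2)
= floor((6 - 1)/2)
= floor(5/2)
= 2

2


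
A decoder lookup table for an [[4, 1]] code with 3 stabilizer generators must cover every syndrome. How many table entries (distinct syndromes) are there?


Each stabilizer generator gives a binary (+1 or -1) measurement outcome.
With 3 independent generators:
Total syndromes = 2^3
= 8

8


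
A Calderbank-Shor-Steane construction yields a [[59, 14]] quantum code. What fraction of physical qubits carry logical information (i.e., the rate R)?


Code rate R = k/n
= 14/59
= 0.2373

0.2373


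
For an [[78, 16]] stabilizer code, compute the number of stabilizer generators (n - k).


For an [[n,k]] stabilizer code:
Number of stabilizer generators = n - k
= 78 - 16
= 62

62


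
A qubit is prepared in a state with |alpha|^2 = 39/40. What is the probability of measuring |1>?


|alpha|^2 = 39/40 = 0.9750
|beta|^2 = 1 - 39/40 = 1/40 = 0.0250
P(|1>) = |beta|^2 = 0.0250

0.0250


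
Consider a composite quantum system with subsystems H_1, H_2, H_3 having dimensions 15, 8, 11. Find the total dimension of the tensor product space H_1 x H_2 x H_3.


dim(H_1 x H_2 x H_3) = 15 * 8 * 11
= 120 * 11
= 1320

1320


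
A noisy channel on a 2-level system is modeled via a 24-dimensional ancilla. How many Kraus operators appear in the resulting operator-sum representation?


Tracing out the environment in an orthonormal basis {|i>_E} gives Kraus operators K_i = <i|_E U |0>_E.
Number of Kraus operators = dim(H_env) = d_env
= 24

24


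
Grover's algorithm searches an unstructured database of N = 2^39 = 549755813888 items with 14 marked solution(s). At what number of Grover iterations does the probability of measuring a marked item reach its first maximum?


After j Grover iterations the success probability is P(j) = sin^2((2j+1)*theta), where sin(theta) = sqrt(k/N).
N = 2^39 = 549755813888, k = 14
sin(theta) = sqrt(k/N) = 5.046370146e-06
theta = arcsin(sqrt(k/N)) = 5.046370146e-06 rad
P(j) reaches its first maximum when (2j+1)*theta is as close as possible to pi/2, i.e. j = round(pi/(4*theta) - 1/2).
pi/(4*theta) - 1/2 = 155635.7575
(For comparison, the common estimate pi/4 * sqrt(N/k) = 155636.2575; the exact maximiser is used here.)
Optimal iterations = 155636

155636


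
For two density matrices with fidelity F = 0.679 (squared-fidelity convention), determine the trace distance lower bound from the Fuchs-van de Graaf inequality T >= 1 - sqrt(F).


Fuchs-van de Graaf (squared-fidelity convention): 1 - sqrt(F) <= T <= sqrt(1 - F).
Lower bound: T >= 1 - sqrt(F)
sqrt(F) = sqrt(0.679) = 0.8240
T >= 1 - 0.8240
T >= 0.1760

0.1760


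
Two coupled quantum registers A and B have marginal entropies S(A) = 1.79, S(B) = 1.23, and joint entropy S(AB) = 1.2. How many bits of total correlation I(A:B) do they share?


I(A:B) = S(A) + S(B) - S(AB)
= 1.79 + 1.23 - 1.2
= 1.8200

1.8200


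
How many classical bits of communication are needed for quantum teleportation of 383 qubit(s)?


Quantum teleportation requires 2 classical bits per qubit teleported.
383 qubit(s) -> 2 * 383 = 766 classical bits

766


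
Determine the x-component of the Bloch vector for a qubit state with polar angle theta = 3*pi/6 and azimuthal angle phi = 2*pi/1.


theta = 1.5708, phi = 6.2832
r_x = sin(theta)*cos(phi) = 1.0000 * 1.0000
r_x = 1.0000

1.0000


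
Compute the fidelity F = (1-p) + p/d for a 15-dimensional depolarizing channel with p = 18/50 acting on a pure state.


F = (1-p) + p/d
= (1 - 0.3600) + 0.3600/15
= 0.6400 + 0.0240
= 0.6640

0.6640


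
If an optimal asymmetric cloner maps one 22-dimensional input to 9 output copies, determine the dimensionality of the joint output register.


Output space = H^(tensor 9) where dim(H) = 22
dim = 22^9
= 484 (after 2 factors)
= 10648 (after 3 factors)
= 234256 (after 4 factors)
= 5153632 (after 5 factors)
= 113379904 (after 6 factors)
= 2494357888 (after 7 factors)
= 54875873536 (after 8 factors)
= 1207269217792 (after 9 factors)
= 1207269217792

1207269217792


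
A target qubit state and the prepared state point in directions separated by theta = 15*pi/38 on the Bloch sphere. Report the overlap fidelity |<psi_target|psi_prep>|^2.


For states separated by angle theta on Bloch sphere:
F = cos^2(theta/2)
theta = 15*pi/38 = 1.2401
theta/2 = 0.6201
cos(theta/2) = 0.8138
F = 0.6623

0.6623


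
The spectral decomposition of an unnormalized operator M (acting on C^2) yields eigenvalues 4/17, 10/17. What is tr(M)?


tr(M) = sum of eigenvalues
= 4/17 + 10/17
= 14/17
= 0.8235

0.8235


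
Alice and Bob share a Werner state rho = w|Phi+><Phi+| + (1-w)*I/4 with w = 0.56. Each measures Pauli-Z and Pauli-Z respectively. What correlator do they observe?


|Phi+> = (|00> + |11>)/sqrt(2)
For the pure Bell state, <Z_A Z_B> = +1 (Bell-state Pauli correlator).
The maximally-mixed part I/4 has tr(I/4 * P tensor P) = 0 for any traceless Pauli P.
So <Z_A Z_B>_rho = w * (+1) + (1 - w) * 0
= 0.56 * (+1)
= 0.5600

0.5600


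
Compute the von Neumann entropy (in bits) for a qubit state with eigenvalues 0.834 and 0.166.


S = -p*log2(p) - (1-p)*log2(1-p)
p = 0.8340, 1-p = 0.1660
= -0.8340 * log2(0.8340) - 0.1660 * log2(0.1660)
= -(-0.2184) - (-0.4301)
= 0.6485

0.6485


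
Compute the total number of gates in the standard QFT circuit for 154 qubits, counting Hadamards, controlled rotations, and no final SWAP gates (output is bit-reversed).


Hadamard gates: 154
Controlled rotations: n*(n-1)/2 = 154*153/2 = 11781
SWAP gates: 0 (omitted)
Total = 154 + 11781
= 11935

11935


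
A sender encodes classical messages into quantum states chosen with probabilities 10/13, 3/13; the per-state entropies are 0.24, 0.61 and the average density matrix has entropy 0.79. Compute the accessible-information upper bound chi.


chi = S(rho) - sum_i p_i * S(rho_i)
Weighted entropy = 10/13 * 0.24 + 3/13 * 0.61
= 0.3254
chi = 0.79 - 0.3254
= 0.4646

0.4646


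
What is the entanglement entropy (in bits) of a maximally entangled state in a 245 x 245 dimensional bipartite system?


For a maximally entangled state in d x d:
S = log2(d) = log2(245)
= 7.9366

7.9366


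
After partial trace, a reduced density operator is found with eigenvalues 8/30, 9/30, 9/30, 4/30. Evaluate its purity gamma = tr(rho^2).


tr(rho^2) = sum of eigenvalues squared
= (8/30)^2 + (9/30)^2 + (9/30)^2 + (4/30)^2
= (64 + 81 + 81 + 16) / 900
= 242/900
= 0.2689

0.2689


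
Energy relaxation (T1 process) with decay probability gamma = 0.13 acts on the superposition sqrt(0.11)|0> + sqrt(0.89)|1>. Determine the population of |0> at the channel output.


For amplitude damping with parameter gamma on state sqrt(a)|0> + sqrt(b)|1>:
alpha^2 = 0.11, beta^2 = 0.89
P(|0>) = alpha^2 + gamma * beta^2
= 0.11 + 0.13 * 0.89
= 0.11 + 0.1157
= 0.2257

0.2257


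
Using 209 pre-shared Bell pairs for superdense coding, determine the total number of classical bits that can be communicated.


Superdense coding allows 2 classical bits per shared entangled pair.
209 pair(s) -> 2 * 209 = 418 classical bits

418


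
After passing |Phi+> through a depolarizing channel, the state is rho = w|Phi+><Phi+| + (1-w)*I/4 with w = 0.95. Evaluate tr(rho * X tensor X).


|Phi+> = (|00> + |11>)/sqrt(2)
For the pure Bell state, <X_A X_B> = +1 (Bell-state Pauli correlator).
The maximally-mixed part I/4 has tr(I/4 * P tensor P) = 0 for any traceless Pauli P.
So <X_A X_B>_rho = w * (+1) + (1 - w) * 0
= 0.95 * (+1)
= 0.9500

0.9500


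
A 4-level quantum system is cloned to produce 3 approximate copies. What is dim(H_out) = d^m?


Output space = H^(tensor 3) where dim(H) = 4
dim = 4^3
= 16 (after 2 factors)
= 64 (after 3 factors)
= 64

64


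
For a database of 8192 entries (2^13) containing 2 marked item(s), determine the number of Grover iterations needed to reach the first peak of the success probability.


After j Grover iterations the success probability is P(j) = sin^2((2j+1)*theta), where sin(theta) = sqrt(k/N).
N = 2^13 = 8192, k = 2
sin(theta) = sqrt(k/N) = 0.015625
theta = arcsin(sqrt(k/N)) = 0.01562563585 rad
P(j) reaches its first maximum when (2j+1)*theta is as close as possible to pi/2, i.e. j = round(pi/(4*theta) - 1/2).
pi/(4*theta) - 1/2 = 49.7634
(For comparison, the common estimate pi/4 * sqrt(N/k) = 50.2655; the exact maximiser is used here.)
Optimal iterations = 50

50


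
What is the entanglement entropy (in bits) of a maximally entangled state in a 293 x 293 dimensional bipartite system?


For a maximally entangled state in d x d:
S = log2(d) = log2(293)
= 8.1948

8.1948


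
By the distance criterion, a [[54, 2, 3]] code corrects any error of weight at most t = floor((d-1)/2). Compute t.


Code parameters: [[54, 2, 3]], distance d = 3.
Number of correctable errors = floor((d-1)/2)
= floor((3 - 1)/2)
= floor(2/2)
= 1

1


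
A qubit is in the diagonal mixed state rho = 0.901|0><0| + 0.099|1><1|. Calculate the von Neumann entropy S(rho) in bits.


S = -p*log2(p) - (1-p)*log2(1-p)
p = 0.9010, 1-p = 0.0990
= -0.9010 * log2(0.9010) - 0.0990 * log2(0.0990)
= -(-0.1355) - (-0.3303)
= 0.4658

0.4658


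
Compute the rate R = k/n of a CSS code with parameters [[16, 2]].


Code rate R = k/n
= 2/16
= 0.1250

0.1250


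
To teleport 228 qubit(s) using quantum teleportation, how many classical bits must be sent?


Quantum teleportation requires 2 classical bits per qubit teleported.
228 qubit(s) -> 2 * 228 = 456 classical bits

456


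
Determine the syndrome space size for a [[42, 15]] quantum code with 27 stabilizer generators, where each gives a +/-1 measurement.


Each stabilizer generator gives a binary (+1 or -1) measurement outcome.
With 27 independent generators:
Total syndromes = 2^27
= 134217728

134217728


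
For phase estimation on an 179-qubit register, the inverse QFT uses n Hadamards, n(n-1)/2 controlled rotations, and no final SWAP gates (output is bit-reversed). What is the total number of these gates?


Hadamard gates: 179
Controlled rotations: n*(n-1)/2 = 179*178/2 = 15931
SWAP gates: 0 (omitted)
Total = 179 + 15931
= 16110

16110


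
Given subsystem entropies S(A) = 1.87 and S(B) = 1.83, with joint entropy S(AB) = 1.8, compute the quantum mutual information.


I(A:B) = S(A) + S(B) - S(AB)
= 1.87 + 1.83 - 1.8
= 1.9000

1.9000


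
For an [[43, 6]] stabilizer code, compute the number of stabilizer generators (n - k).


For an [[n,k]] stabilizer code:
Number of stabilizer generators = n - k
= 43 - 6
= 37

37


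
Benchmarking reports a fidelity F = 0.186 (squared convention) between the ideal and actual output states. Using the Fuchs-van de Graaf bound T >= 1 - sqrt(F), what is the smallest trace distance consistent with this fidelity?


Fuchs-van de Graaf (squared-fidelity convention): 1 - sqrt(F) <= T <= sqrt(1 - F).
Lower bound: T >= 1 - sqrt(F)
sqrt(F) = sqrt(0.186) = 0.4313
T >= 1 - 0.4313
T >= 0.5687

0.5687


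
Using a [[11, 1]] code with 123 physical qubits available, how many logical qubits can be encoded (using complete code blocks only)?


Each code block uses 11 physical qubits for 1 logical qubit(s).
Number of complete blocks = floor(123 / 11) = 11
Logical qubits = 11 * 1
= 11

11


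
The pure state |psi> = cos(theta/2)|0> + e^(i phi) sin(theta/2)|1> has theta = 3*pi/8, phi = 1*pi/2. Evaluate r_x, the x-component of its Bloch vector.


theta = 1.1781, phi = 1.5708
r_x = sin(theta)*cos(phi) = 0.9239 * 0.0000
r_x = 0.0000

0.0000


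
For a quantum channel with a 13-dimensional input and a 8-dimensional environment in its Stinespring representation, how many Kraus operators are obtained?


Tracing out the environment in an orthonormal basis {|i>_E} gives Kraus operators K_i = <i|_E U |0>_E.
Number of Kraus operators = dim(H_env) = d_env
= 8

8


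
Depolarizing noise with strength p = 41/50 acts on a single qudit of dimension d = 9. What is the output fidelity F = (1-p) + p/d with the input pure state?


F = (1-p) + p/d
= (1 - 0.8200) + 0.8200/9
= 0.1800 + 0.0911
= 0.2711

0.2711


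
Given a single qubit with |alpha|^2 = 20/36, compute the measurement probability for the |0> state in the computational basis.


|alpha|^2 = 20/36 = 0.5556
|beta|^2 = 1 - 20/36 = 16/36 = 0.4444
P(|0>) = |alpha|^2 = 0.5556

0.5556


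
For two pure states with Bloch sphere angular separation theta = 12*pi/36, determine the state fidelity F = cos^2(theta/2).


For states separated by angle theta on Bloch sphere:
F = cos^2(theta/2)
theta = 12*pi/36 = 1.0472
theta/2 = 0.5236
cos(theta/2) = 0.8660
F = 0.7500

0.7500


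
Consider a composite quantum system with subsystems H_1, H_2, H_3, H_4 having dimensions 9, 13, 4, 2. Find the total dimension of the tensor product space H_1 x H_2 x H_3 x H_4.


dim(H_1 x H_2 x H_3 x H_4) = 9 * 13 * 4 * 2
= 117 * 4 * 2
= 468 * 2
= 936

936


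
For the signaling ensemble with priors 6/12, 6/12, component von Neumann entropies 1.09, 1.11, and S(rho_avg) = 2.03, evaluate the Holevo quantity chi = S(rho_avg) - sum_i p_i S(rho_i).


chi = S(rho) - sum_i p_i * S(rho_i)
Weighted entropy = 6/12 * 1.09 + 6/12 * 1.11
= 1.1000
chi = 2.03 - 1.1000
= 0.9300

0.9300


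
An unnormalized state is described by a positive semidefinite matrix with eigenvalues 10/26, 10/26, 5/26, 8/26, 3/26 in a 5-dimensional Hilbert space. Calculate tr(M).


tr(M) = sum of eigenvalues
= 10/26 + 10/26 + 5/26 + 8/26 + 3/26
= 36/26
= 1.3846

1.3846


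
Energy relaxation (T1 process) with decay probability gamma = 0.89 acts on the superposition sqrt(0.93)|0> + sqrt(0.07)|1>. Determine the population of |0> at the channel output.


For amplitude damping with parameter gamma on state sqrt(a)|0> + sqrt(b)|1>:
alpha^2 = 0.93, beta^2 = 0.07
P(|0>) = alpha^2 + gamma * beta^2
= 0.93 + 0.89 * 0.07
= 0.93 + 0.0623
= 0.9923

0.9923


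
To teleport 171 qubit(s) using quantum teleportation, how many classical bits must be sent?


Quantum teleportation requires 2 classical bits per qubit teleported.
171 qubit(s) -> 2 * 171 = 342 classical bits

342


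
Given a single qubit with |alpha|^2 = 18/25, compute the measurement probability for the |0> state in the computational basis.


|alpha|^2 = 18/25 = 0.7200
|beta|^2 = 1 - 18/25 = 7/25 = 0.2800
P(|0>) = |alpha|^2 = 0.7200

0.7200


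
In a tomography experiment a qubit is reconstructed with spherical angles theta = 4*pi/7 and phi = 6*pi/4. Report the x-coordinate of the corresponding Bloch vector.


theta = 1.7952, phi = 4.7124
r_x = sin(theta)*cos(phi) = 0.9749 * 0.0000
r_x = 0.0000

0.0000


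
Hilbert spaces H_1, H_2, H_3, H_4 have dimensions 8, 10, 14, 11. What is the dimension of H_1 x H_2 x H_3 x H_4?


dim(H_1 x H_2 x H_3 x H_4) = 8 * 10 * 14 * 11
= 80 * 14 * 11
= 1120 * 11
= 12320

12320


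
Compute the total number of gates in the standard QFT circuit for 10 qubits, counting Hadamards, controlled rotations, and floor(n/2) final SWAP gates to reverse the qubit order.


Hadamard gates: 10
Controlled rotations: n*(n-1)/2 = 10*9/2 = 45
SWAP gates: floor(n/2) = floor(10/2) = 5
Total = 10 + 45 + 5
= 60

60


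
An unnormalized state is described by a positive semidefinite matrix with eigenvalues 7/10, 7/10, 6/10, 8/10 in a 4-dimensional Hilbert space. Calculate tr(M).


tr(M) = sum of eigenvalues
= 7/10 + 7/10 + 6/10 + 8/10
= 28/10
= 2.8000

2.8000


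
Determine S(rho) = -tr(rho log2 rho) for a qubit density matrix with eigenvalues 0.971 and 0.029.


S = -p*log2(p) - (1-p)*log2(1-p)
p = 0.9710, 1-p = 0.0290
= -0.9710 * log2(0.9710) - 0.0290 * log2(0.0290)
= -(-0.0412) - (-0.1481)
= 0.1894

0.1894


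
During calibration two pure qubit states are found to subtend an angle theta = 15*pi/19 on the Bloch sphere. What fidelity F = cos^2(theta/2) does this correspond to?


For states separated by angle theta on Bloch sphere:
F = cos^2(theta/2)
theta = 15*pi/19 = 2.4802
theta/2 = 1.2401
cos(theta/2) = 0.3247
F = 0.1054

0.1054


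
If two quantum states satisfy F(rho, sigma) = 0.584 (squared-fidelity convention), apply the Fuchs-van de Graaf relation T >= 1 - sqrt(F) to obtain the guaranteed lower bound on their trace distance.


Fuchs-van de Graaf (squared-fidelity convention): 1 - sqrt(F) <= T <= sqrt(1 - F).
Lower bound: T >= 1 - sqrt(F)
sqrt(F) = sqrt(0.584) = 0.7642
T >= 1 - 0.7642
T >= 0.2358

0.2358


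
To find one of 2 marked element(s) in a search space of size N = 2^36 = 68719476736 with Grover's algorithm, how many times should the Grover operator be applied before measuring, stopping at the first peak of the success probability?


After j Grover iterations the success probability is P(j) = sin^2((2j+1)*theta), where sin(theta) = sqrt(k/N).
N = 2^36 = 68719476736, k = 2
sin(theta) = sqrt(k/N) = 5.394796609e-06
theta = arcsin(sqrt(k/N)) = 5.394796609e-06 rad
P(j) reaches its first maximum when (2j+1)*theta is as close as possible to pi/2, i.e. j = round(pi/(4*theta) - 1/2).
pi/(4*theta) - 1/2 = 145583.8881
(For comparison, the common estimate pi/4 * sqrt(N/k) = 145584.3881; the exact maximiser is used here.)
Optimal iterations = 145584

145584


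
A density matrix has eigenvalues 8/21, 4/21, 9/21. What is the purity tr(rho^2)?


tr(rho^2) = sum of eigenvalues squared
= (8/21)^2 + (4/21)^2 + (9/21)^2
= (64 + 16 + 81) / 441
= 161/441
= 0.3651

0.3651


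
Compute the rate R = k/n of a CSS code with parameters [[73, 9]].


Code rate R = k/n
= 9/73
= 0.1233

0.1233


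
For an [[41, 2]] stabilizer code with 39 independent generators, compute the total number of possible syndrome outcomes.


Each stabilizer generator gives a binary (+1 or -1) measurement outcome.
With 39 independent generators:
Total syndromes = 2^39
= 549755813888

549755813888


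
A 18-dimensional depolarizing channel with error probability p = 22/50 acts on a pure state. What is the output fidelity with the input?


F = (1-p) + p/d
= (1 - 0.4400) + 0.4400/18
= 0.5600 + 0.0244
= 0.5844

0.5844


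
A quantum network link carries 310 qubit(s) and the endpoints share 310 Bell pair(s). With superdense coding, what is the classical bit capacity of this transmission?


Superdense coding allows 2 classical bits per shared entangled pair.
310 pair(s) -> 2 * 310 = 620 classical bits

620


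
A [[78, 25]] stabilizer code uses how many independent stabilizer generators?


For an [[n,k]] stabilizer code:
Number of stabilizer generators = n - k
= 78 - 25
= 53

53


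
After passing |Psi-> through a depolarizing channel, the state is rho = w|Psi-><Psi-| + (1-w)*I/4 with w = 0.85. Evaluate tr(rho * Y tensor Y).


|Psi-> = (|01> - |10>)/sqrt(2)
For the pure Bell state, <Y_A Y_B> = -1 (Bell-state Pauli correlator).
The maximally-mixed part I/4 has tr(I/4 * P tensor P) = 0 for any traceless Pauli P.
So <Y_A Y_B>_rho = w * (-1) + (1 - w) * 0
= 0.85 * (-1)
= -0.8500

-0.8500


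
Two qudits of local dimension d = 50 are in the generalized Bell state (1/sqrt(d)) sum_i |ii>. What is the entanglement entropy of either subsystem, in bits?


For a maximally entangled state in d x d:
S = log2(d) = log2(50)
= 5.6439

5.6439


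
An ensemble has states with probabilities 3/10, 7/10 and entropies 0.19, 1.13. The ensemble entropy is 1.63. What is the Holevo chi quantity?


chi = S(rho) - sum_i p_i * S(rho_i)
Weighted entropy = 3/10 * 0.19 + 7/10 * 1.13
= 0.8480
chi = 1.63 - 0.8480
= 0.7820

0.7820


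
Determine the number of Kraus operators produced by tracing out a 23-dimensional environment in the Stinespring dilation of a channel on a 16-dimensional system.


Tracing out the environment in an orthonormal basis {|i>_E} gives Kraus operators K_i = <i|_E U |0>_E.
Number of Kraus operators = dim(H_env) = d_env
= 23

23


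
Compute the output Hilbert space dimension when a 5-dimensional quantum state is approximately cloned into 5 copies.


Output space = H^(tensor 5) where dim(H) = 5
dim = 5^5
= 25 (after 2 factors)
= 125 (after 3 factors)
= 625 (after 4 factors)
= 3125 (after 5 factors)
= 3125

3125


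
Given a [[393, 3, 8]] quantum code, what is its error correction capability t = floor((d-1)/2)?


Code parameters: [[393, 3, 8]], distance d = 8.
Number of correctable errors = floor((d-1)/2)
= floor((8 - 1)/2)
= floor(7/2)
= 3

3


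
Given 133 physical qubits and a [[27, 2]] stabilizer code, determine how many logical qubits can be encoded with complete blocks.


Each code block uses 27 physical qubits for 2 logical qubit(s).
Number of complete blocks = floor(133 / 27) = 4
Logical qubits = 4 * 2
= 8

8


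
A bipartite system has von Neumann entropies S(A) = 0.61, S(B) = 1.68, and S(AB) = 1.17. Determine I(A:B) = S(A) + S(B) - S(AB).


I(A:B) = S(A) + S(B) - S(AB)
= 0.61 + 1.68 - 1.17
= 1.1200

1.1200


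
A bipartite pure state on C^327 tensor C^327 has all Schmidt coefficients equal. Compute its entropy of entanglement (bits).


For a maximally entangled state in d x d:
S = log2(d) = log2(327)
= 8.3531

8.3531


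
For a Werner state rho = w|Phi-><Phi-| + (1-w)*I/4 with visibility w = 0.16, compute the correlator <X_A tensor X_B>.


|Phi-> = (|00> - |11>)/sqrt(2)
For the pure Bell state, <X_A X_B> = -1 (Bell-state Pauli correlator).
The maximally-mixed part I/4 has tr(I/4 * P tensor P) = 0 for any traceless Pauli P.
So <X_A X_B>_rho = w * (-1) + (1 - w) * 0
= 0.16 * (-1)
= -0.1600

-0.1600


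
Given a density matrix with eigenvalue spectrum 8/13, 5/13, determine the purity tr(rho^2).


tr(rho^2) = sum of eigenvalues squared
= (8/13)^2 + (5/13)^2
= (64 + 25) / 169
= 89/169
= 0.5266

0.5266


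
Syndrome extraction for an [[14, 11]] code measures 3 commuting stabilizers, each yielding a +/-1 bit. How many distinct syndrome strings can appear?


Each stabilizer generator gives a binary (+1 or -1) measurement outcome.
With 3 independent generators:
Total syndromes = 2^3
= 8

8


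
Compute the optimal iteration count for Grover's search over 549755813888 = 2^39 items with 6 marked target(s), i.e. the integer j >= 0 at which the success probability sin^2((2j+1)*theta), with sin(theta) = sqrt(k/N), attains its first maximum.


After j Grover iterations the success probability is P(j) = sin^2((2j+1)*theta), where sin(theta) = sqrt(k/N).
N = 2^39 = 549755813888, k = 6
sin(theta) = sqrt(k/N) = 3.30362474e-06
theta = arcsin(sqrt(k/N)) = 3.30362474e-06 rad
P(j) reaches its first maximum when (2j+1)*theta is as close as possible to pi/2, i.e. j = round(pi/(4*theta) - 1/2).
pi/(4*theta) - 1/2 = 237737.8103
(For comparison, the common estimate pi/4 * sqrt(N/k) = 237738.3103; the exact maximiser is used here.)
Optimal iterations = 237738

237738
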